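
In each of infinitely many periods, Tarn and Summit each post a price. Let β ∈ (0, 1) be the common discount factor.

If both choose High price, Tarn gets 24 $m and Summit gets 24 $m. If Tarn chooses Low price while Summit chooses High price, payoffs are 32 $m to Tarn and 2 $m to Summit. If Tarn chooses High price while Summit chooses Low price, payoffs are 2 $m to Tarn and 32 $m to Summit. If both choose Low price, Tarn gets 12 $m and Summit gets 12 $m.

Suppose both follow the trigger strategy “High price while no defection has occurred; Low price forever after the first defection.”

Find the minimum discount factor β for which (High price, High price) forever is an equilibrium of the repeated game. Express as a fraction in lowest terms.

2/5

24/(1−β) ≥ 32 + 12β/(1−β)
24 ≥ 32 − 20β
β ≥ 8/20 = 2/5.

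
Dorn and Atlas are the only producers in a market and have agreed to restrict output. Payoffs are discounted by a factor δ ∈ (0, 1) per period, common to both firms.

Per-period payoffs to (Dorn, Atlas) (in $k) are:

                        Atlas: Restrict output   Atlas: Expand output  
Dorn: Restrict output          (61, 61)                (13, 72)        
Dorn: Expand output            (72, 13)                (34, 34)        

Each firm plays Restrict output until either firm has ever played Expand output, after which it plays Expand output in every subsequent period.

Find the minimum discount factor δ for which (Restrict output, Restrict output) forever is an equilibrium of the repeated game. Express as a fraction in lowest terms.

11/38

Cooperation forever yields 61 each period: 61/(1−δ).
Deviating yields 72 once, then 34 forever: 72 + 34δ/(1−δ).
No profitable deviation requires 61/(1−δ) ≥ 72 + 34δ/(1−δ).
Multiplying by (1−δ): 61 ≥ 72(1−δ) + 34δ = 72 − 38δ.
So 38δ ≥ 11, i.e. δ ≥ 11/38.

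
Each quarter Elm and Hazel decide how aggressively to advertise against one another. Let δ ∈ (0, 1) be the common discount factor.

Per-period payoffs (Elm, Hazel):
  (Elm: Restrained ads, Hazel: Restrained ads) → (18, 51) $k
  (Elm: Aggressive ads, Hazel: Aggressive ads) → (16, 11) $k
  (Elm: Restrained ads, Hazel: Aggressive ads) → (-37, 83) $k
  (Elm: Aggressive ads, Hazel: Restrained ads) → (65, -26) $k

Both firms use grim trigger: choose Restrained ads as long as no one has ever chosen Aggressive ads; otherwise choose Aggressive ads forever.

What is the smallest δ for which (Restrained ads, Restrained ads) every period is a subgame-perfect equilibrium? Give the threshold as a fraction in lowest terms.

47/49

Elm: cooperation gives 18 each period; deviation gives 65 once then 16 forever.
  18/(1−δ) ≥ 65 + 16δ/(1−δ) ⇒ δ ≥ 47/49.
Hazel: cooperation gives 51 each period; deviation gives 83 once then 11 forever.
  δ ≥ 32/72 = 4/9.
Both must hold, so the binding constraint is Elm's: δ ≥ 47/49.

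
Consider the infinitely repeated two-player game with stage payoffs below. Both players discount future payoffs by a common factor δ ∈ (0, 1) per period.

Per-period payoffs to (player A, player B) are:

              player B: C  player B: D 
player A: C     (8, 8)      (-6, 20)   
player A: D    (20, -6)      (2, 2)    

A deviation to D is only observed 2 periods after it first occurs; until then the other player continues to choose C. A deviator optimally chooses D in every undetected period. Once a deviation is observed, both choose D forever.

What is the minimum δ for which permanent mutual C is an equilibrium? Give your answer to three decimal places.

The best deviation is to choose D for all 2 undetected periods, earning 20 each, then 2 forever once detected.
Deviation value: 20(1−δ^2)/(1−δ) + 2δ^2/(1−δ); cooperation value: 8/(1−δ).
IC: 8 ≥ 20(1−δ^2) + 2δ^2 = 20 − 18δ^2.
So δ^2 ≥ 12/18 = 2/3, giving δ ≥ (2/3)^(1/2) ≈ 0.816.

0.816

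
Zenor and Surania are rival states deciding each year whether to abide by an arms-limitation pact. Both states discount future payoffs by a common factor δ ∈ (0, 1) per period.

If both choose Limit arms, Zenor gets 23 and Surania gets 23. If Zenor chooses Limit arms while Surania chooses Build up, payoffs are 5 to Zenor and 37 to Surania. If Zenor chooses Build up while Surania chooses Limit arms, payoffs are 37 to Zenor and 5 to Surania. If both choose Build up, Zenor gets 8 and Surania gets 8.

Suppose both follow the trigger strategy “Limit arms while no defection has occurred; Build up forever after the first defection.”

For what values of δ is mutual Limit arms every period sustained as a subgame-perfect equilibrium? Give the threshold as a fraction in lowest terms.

14/29

Under grim trigger the critical discount factor is (T−C)/(T−P) with T = 37, C = 23, P = 8.
δ* = (37−23)/(37−8) = 14/29.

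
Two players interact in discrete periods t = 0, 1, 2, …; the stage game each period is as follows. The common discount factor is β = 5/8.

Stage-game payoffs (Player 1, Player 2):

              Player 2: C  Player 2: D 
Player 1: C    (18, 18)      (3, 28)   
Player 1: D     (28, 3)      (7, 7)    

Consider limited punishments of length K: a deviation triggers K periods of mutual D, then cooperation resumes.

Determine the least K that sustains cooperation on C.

IC: β(1−β^K)/(1−β) ≥ (28−18)/(18−7) = 10/11.
With β = 5/8: need 1 − β^K ≥ 10/11·(1−5/8)/(5/8), i.e. β^K ≤ 0.4545.
Since (5/8)^1 = 0.6250 and (5/8)^2 = 0.3906, the smallest such K is 2.

2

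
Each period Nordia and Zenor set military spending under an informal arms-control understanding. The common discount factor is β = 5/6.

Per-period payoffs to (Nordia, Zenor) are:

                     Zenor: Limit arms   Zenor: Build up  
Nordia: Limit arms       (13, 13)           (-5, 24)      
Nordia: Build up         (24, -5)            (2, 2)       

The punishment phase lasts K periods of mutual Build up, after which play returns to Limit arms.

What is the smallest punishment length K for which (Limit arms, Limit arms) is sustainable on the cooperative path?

No profitable deviation requires (13−2)(β+…+β^K) ≥ 24−13, i.e. β+…+β^K ≥ 1 ≈ 1.0000.
With β = 5/6, the partial sums are K=1: 0.8333, K=2: 1.5278.
K = 2 is the first length at which the sum reaches 1.0000.

2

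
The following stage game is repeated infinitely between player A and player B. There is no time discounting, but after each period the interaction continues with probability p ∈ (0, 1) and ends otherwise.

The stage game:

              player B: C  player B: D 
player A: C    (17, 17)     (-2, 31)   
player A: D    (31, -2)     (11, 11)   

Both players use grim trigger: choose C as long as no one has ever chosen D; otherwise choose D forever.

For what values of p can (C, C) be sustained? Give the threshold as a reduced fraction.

7/10

Expected cooperation value is 17 + p·17 + p²·17 + … = 17/(1−p); deviation gives 31 + p·11/(1−p).
17 ≥ 31(1−p) + 11p ⇒ 20p ≥ 14 ⇒ p ≥ 14/20 = 7/10.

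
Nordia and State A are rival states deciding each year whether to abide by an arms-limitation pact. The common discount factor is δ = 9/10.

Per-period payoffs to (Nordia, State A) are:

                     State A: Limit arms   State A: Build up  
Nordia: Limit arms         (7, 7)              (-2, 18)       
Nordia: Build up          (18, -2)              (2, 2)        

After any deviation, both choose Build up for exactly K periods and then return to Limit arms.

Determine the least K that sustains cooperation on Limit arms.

3

No profitable deviation requires (7−2)(δ+…+δ^K) ≥ 18−7, i.e. δ+…+δ^K ≥ 11/5 ≈ 2.2000.
With δ = 9/10, the partial sums are K=1: 0.9000, K=2: 1.7100, K=3: 2.4390.
K = 3 is the first length at which the sum reaches 2.2000.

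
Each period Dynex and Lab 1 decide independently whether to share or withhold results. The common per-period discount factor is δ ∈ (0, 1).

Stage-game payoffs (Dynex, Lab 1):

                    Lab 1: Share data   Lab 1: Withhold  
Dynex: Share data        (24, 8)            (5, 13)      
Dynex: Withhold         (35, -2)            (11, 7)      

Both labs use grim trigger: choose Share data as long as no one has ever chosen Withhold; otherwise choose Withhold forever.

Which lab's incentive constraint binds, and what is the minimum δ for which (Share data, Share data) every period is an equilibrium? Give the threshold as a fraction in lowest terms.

Lab 1; δ ≥ 5/6

Dynex's threshold: (35−24)/(35−11) = 11/24.
Lab 1's threshold: (13−8)/(13−7) = 5/6.
11/24 < 5/6, so Lab 1 binds and δ* = 5/6.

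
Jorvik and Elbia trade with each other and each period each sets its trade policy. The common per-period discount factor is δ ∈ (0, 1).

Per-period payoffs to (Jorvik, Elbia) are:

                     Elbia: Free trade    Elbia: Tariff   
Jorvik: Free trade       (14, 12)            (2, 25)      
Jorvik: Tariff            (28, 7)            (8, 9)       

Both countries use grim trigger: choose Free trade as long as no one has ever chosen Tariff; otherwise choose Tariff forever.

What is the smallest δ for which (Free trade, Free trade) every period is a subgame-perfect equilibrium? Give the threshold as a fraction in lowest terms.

Jorvik's threshold: (28−14)/(28−8) = 7/10.
Elbia's threshold: (25−12)/(25−9) = 13/16.
7/10 < 13/16, so Elbia binds and δ* = 13/16.

13/16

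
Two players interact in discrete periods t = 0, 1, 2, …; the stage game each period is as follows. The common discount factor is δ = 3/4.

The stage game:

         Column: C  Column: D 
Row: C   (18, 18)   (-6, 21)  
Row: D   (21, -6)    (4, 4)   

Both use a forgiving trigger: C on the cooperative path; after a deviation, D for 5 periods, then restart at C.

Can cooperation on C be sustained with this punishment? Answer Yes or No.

Yes

A one-shot deviation gives 21 now, then 4 for 5 periods, then back to 18.
Gain from deviating: (21−18) today; loss: (18−4) in each of the next 5 periods.
No-deviation condition: (18−4)(δ+…+δ^5) ≥ 21−18, i.e. δ+…+δ^5 ≥ 3/14.
At δ = 3/4: δ+…+δ^5 = 2.2881 ≥ 0.2143.
So cooperation is sustainable.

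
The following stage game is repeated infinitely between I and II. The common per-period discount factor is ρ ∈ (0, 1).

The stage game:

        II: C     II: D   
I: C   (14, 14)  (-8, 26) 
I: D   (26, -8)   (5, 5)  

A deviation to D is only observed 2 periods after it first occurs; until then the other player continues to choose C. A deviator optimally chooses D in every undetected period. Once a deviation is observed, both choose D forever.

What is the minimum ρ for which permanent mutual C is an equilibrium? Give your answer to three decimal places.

The best deviation is to choose D for all 2 undetected periods, earning 26 each, then 5 forever once detected.
Deviation value: 26(1−ρ^2)/(1−ρ) + 5ρ^2/(1−ρ); cooperation value: 14/(1−ρ).
IC: 14 ≥ 26(1−ρ^2) + 5ρ^2 = 26 − 21ρ^2.
So ρ^2 ≥ 12/21 = 4/7, giving ρ ≥ (4/7)^(1/2) ≈ 0.756.

0.756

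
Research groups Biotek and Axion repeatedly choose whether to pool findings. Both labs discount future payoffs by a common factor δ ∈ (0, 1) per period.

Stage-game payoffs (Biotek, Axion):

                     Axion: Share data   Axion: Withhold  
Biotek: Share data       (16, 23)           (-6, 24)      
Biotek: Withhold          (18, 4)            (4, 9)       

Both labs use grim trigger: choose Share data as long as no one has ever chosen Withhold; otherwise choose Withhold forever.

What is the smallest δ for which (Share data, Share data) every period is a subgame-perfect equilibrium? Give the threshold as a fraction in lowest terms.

1/7

Biotek's threshold: (18−16)/(18−4) = 1/7.
Axion's threshold: (24−23)/(24−9) = 1/15.
1/7 > 1/15, so Biotek binds and δ* = 1/7.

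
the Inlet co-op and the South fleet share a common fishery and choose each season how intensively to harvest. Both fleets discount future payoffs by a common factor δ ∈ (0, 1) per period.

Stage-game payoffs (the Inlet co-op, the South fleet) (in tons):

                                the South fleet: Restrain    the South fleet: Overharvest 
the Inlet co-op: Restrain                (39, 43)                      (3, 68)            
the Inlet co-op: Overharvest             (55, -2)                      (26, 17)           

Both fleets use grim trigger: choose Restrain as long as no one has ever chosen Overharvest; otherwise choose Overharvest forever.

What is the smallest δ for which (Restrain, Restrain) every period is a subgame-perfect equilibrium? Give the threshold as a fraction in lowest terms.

the Inlet co-op's threshold: (55−39)/(55−26) = 16/29.
the South fleet's threshold: (68−43)/(68−17) = 25/51.
16/29 > 25/51, so the Inlet co-op binds and δ* = 16/29.

16/29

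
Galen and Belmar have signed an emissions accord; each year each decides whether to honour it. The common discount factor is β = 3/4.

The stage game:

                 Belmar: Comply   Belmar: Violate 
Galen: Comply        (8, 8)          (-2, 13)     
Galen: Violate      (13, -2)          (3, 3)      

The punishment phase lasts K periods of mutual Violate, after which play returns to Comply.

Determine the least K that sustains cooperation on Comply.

2

Need Σ_{k=1}^{K} β^k ≥ (13−8)/(8−3) = 1.0000 at β = 3/4.
At K = 1 the sum is 0.7500 < 1.0000; at K = 2 it is 1.3125 ≥ 1.0000.
So the minimum punishment length is K = 2.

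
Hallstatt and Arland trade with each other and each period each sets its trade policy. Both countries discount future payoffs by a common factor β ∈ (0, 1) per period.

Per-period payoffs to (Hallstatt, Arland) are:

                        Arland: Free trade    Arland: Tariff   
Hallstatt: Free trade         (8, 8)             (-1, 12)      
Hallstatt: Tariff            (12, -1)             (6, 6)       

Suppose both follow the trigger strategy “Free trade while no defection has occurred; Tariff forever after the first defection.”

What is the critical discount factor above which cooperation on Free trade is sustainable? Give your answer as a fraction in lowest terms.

One-period gain from deviating is 12 − 8 = 4. The loss is 8 − 6 = 2 in every subsequent period, with present value 2·β/(1−β).
Deviation is unprofitable when 2·β/(1−β) ≥ 4, i.e. β/(1−β) ≥ 2.
Equivalently β ≥ 4/(4+2) = 2/3.

2/3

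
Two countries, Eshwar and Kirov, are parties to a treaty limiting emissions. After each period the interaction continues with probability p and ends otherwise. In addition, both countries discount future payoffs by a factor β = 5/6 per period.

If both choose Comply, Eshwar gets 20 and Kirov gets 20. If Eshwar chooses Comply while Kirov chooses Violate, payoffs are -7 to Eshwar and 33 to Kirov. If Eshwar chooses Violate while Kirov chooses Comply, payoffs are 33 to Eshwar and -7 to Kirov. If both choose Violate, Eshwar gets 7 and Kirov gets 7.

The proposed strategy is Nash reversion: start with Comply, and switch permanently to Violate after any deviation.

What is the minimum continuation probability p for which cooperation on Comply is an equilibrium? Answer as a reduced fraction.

With continuation probability p and discount β, the effective per-period discount factor is βp.
Grim-trigger IC: βp ≥ (33−20)/(33−7) = 1/2.
So p ≥ (1/2)/(5/6) = 3/5.

3/5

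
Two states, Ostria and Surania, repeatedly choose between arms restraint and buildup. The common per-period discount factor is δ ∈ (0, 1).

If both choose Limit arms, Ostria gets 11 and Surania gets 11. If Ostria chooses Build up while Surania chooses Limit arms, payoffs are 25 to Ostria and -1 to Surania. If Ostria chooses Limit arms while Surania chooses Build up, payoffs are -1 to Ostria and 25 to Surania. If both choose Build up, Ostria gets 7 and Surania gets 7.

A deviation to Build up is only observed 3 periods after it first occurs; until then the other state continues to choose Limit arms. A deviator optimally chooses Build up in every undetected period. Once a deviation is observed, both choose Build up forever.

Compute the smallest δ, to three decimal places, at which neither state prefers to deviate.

0.920

A deviator earns 25 for 3 periods, then 7 forever; cooperating earns 11 forever. Multiplying the IC by (1−δ):
11 ≥ 25(1−δ^3) + 7δ^3, so 18·δ^3 ≥ 14 and δ^3 ≥ 7/9.
δ ≥ (7/9)^(1/3) ≈ 0.920.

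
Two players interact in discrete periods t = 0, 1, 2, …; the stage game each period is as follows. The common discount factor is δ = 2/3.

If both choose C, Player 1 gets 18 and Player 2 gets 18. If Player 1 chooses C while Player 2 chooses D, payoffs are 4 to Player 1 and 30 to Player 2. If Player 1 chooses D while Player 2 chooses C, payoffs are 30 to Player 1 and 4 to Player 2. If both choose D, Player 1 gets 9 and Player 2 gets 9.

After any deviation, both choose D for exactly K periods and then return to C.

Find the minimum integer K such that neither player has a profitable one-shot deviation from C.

3

No profitable deviation requires (18−9)(δ+…+δ^K) ≥ 30−18, i.e. δ+…+δ^K ≥ 4/3 ≈ 1.3333.
With δ = 2/3, the partial sums are K=1: 0.6667, K=2: 1.1111, K=3: 1.4074.
K = 3 is the first length at which the sum reaches 1.3333.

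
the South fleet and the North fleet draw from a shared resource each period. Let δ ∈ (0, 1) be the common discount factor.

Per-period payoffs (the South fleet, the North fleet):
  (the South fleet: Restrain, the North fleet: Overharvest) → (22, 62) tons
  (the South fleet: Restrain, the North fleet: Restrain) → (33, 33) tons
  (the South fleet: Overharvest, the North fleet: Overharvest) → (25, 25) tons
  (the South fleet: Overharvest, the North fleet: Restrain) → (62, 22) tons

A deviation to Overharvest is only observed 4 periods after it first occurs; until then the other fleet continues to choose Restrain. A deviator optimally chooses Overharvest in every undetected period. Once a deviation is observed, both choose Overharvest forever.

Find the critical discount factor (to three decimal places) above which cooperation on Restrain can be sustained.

A deviator earns 62 for 4 periods, then 25 forever; cooperating earns 33 forever. Multiplying the IC by (1−δ):
33 ≥ 62(1−δ^4) + 25δ^4, so 37·δ^4 ≥ 29 and δ^4 ≥ 29/37.
δ ≥ (29/37)^(1/4) ≈ 0.941.

0.941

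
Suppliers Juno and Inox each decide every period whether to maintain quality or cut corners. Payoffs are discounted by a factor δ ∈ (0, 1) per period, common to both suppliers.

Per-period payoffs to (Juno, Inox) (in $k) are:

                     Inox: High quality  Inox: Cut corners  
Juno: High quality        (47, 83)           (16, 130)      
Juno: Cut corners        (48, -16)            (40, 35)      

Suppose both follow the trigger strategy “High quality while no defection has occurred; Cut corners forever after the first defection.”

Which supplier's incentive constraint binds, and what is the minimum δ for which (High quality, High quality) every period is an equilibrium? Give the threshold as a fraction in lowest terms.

Juno: cooperation gives 47 each period; deviation gives 48 once then 40 forever.
  47/(1−δ) ≥ 48 + 40δ/(1−δ) ⇒ δ ≥ 1/8.
Inox: cooperation gives 83 each period; deviation gives 130 once then 35 forever.
  δ ≥ 47/95.
Both must hold, so the binding constraint is Inox's: δ ≥ 47/95.

Inox; δ ≥ 47/95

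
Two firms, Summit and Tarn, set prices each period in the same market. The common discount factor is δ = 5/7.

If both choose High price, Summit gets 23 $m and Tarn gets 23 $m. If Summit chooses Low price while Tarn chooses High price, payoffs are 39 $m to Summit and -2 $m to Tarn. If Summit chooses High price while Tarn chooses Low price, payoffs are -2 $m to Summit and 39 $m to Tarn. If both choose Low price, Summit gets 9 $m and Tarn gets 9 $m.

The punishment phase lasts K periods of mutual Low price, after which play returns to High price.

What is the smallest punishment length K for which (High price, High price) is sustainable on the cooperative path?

IC: δ(1−δ^K)/(1−δ) ≥ (39−23)/(23−9) = 8/7.
With δ = 5/7: need 1 − δ^K ≥ 8/7·(1−5/7)/(5/7), i.e. δ^K ≤ 0.5429.
Since (5/7)^1 = 0.7143 and (5/7)^2 = 0.5102, the smallest such K is 2.

2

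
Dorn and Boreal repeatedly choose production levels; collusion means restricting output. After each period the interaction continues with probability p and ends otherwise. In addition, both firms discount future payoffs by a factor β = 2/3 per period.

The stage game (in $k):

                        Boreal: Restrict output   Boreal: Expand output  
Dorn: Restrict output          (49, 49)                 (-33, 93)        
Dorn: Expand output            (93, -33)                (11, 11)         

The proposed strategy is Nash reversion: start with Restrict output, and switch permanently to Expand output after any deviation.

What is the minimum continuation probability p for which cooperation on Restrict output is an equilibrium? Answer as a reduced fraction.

With continuation probability p and discount β, the effective per-period discount factor is βp.
Grim-trigger IC: βp ≥ (93−49)/(93−11) = 22/41.
So p ≥ (22/41)/(2/3) = 33/41.

33/41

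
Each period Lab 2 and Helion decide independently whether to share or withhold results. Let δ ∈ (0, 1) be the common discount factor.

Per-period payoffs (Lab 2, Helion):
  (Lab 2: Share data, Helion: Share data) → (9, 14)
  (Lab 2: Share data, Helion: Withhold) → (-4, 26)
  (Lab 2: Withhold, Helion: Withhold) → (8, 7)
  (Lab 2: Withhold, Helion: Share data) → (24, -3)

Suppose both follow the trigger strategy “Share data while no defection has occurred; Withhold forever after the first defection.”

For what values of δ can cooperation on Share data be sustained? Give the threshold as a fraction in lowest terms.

For Lab 2: deviation gain 24−9 = 15, per-period punishment loss 9−8 = 1. IC gives δ ≥ 15/16.
For Helion: gain 12, loss 7 per period, so δ ≥ 12/19.
The tighter constraint is Lab 2's, so cooperation needs δ ≥ 15/16.

15/16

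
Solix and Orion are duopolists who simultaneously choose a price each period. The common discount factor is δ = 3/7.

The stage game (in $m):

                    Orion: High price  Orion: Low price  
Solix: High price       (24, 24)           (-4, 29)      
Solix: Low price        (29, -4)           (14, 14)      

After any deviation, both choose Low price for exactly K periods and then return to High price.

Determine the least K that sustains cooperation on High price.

No profitable deviation requires (24−14)(δ+…+δ^K) ≥ 29−24, i.e. δ+…+δ^K ≥ 1/2 ≈ 0.5000.
With δ = 3/7, the partial sums are K=1: 0.4286, K=2: 0.6122.
K = 2 is the first length at which the sum reaches 0.5000.

2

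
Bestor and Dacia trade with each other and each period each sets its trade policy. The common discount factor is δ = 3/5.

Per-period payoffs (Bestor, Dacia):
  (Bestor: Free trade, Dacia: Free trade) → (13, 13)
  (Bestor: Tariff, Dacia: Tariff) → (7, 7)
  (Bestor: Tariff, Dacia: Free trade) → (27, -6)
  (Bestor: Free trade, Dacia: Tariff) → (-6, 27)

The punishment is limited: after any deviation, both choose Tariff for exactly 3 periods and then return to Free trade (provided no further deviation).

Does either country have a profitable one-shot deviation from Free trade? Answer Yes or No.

A one-shot deviation gives 27 now, then 7 for 3 periods, then back to 13.
Gain from deviating: (27−13) today; loss: (13−7) in each of the next 3 periods.
No-deviation condition: (13−7)(δ+…+δ^3) ≥ 27−13, i.e. δ+…+δ^3 ≥ 7/3.
At δ = 3/5: δ+…+δ^3 = 1.1760 < 2.3333.
So cooperation is not sustainable.

Yes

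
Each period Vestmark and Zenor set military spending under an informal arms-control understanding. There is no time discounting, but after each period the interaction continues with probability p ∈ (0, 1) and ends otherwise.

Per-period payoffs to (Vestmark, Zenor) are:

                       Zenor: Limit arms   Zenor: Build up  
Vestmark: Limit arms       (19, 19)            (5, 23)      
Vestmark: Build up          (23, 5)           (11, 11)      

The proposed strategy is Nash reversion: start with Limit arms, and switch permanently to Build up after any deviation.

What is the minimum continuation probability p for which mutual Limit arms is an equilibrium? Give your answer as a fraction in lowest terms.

1/3

Expected cooperation value is 19 + p·19 + p²·19 + … = 19/(1−p); deviation gives 23 + p·11/(1−p).
19 ≥ 23(1−p) + 11p ⇒ 12p ≥ 4 ⇒ p ≥ 4/12 = 1/3.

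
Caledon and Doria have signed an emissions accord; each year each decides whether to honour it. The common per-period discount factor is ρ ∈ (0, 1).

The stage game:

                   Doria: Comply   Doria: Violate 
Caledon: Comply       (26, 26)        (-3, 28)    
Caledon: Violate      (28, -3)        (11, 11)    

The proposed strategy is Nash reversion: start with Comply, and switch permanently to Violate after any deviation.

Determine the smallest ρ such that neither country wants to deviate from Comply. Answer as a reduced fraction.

Under grim trigger the critical discount factor is (T−C)/(T−P) with T = 28, C = 26, P = 11.
ρ* = (28−26)/(28−11) = 2/17.

2/17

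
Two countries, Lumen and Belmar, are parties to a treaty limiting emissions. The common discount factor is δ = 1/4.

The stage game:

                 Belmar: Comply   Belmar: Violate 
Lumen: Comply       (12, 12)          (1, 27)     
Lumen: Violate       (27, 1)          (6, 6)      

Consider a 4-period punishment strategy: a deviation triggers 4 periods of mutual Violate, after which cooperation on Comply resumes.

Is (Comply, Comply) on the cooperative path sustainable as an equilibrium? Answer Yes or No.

No

IC: δ+…+δ^4 ≥ (27−12)/(12−6) = 5/2.
At δ = 1/4: partial sum = 0.3320 < 2.5000. Cooperation not sustainable.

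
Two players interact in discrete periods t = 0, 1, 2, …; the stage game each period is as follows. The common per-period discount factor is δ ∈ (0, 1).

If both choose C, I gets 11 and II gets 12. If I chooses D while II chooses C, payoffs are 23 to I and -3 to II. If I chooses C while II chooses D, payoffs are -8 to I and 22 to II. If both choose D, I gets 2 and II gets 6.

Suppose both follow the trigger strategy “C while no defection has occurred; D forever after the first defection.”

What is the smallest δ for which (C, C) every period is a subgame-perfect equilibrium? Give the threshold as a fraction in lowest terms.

For I: deviation gain 23−11 = 12, per-period punishment loss 11−2 = 9. IC gives δ ≥ 12/21 = 4/7.
For II: gain 10, loss 6 per period, so δ ≥ 10/16 = 5/8.
The tighter constraint is II's, so cooperation needs δ ≥ 5/8.

5/8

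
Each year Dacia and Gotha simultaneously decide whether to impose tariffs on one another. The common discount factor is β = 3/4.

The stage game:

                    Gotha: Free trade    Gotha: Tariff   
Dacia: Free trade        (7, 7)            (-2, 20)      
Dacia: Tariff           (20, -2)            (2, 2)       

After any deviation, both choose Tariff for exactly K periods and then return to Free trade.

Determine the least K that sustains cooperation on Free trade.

No profitable deviation requires (7−2)(β+…+β^K) ≥ 20−7, i.e. β+…+β^K ≥ 13/5 ≈ 2.6000.
With β = 3/4, the partial sums are K=1: 0.7500, K=2: 1.3125, …, K=6: 2.4661, K=7: 2.5995, K=8: 2.6997.
K = 8 is the first length at which the sum reaches 2.6000.

8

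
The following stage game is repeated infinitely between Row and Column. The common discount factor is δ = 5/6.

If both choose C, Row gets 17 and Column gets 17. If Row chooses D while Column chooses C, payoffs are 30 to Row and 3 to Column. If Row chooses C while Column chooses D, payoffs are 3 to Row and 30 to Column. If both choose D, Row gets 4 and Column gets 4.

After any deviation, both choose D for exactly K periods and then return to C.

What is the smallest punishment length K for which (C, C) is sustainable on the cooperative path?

2

No profitable deviation requires (17−4)(δ+…+δ^K) ≥ 30−17, i.e. δ+…+δ^K ≥ 1 ≈ 1.0000.
With δ = 5/6, the partial sums are K=1: 0.8333, K=2: 1.5278.
K = 2 is the first length at which the sum reaches 1.0000.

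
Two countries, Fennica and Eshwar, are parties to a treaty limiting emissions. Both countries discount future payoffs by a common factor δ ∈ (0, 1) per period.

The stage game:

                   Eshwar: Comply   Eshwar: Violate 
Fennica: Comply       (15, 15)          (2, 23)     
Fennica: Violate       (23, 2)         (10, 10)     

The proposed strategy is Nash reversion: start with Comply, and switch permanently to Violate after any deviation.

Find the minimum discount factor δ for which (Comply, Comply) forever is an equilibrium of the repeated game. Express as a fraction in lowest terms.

8/13

Under grim trigger the critical discount factor is (T−C)/(T−P) with T = 23, C = 15, P = 10.
δ* = (23−15)/(23−10) = 8/13.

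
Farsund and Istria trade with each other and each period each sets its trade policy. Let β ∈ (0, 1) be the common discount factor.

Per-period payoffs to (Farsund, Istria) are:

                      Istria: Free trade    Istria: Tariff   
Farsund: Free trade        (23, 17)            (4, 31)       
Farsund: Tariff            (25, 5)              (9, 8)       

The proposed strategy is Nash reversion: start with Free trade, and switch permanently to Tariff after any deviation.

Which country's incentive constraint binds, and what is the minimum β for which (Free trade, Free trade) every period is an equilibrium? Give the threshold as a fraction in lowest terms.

Farsund's threshold: (25−23)/(25−9) = 1/8.
Istria's threshold: (31−17)/(31−8) = 14/23.
1/8 < 14/23, so Istria binds and β* = 14/23.

Istria; β ≥ 14/23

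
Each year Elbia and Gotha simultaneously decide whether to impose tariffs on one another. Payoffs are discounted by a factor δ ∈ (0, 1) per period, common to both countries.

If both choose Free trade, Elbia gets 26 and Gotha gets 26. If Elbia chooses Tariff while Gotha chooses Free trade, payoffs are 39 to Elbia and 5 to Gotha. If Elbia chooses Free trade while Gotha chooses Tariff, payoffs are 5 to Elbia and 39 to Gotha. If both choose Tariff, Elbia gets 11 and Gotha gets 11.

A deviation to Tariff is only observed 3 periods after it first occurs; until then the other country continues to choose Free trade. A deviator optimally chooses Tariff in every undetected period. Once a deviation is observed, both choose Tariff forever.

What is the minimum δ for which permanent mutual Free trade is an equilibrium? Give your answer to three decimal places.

0.774

Deviating for the 3 undetected periods gains 39−26 = 13 per period over cooperation, then loses 26−11 = 15 per period forever once punishment starts.
Gain: 13(1 + δ + … + δ^2); loss: 15·δ^3/(1−δ).
No profitable deviation ⇔ 13(1−δ^3) ≤ 15·δ^3, i.e. δ^3 ≥ 13/(13+15) = 13/28.
Hence δ ≥ (13/28)^(1/3) ≈ 0.774.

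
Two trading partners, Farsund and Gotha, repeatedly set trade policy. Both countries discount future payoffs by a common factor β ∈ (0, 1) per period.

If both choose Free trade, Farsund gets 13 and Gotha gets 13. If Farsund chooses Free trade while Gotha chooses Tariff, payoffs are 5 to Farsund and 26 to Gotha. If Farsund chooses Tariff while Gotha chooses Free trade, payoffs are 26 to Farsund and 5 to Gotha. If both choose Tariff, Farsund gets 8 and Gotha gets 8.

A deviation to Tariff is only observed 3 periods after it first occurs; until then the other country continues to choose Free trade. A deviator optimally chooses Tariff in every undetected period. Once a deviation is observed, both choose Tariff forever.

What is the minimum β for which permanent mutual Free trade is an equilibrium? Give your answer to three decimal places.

Deviating for the 3 undetected periods gains 26−13 = 13 per period over cooperation, then loses 13−8 = 5 per period forever once punishment starts.
Gain: 13(1 + β + … + β^2); loss: 5·β^3/(1−β).
No profitable deviation ⇔ 13(1−β^3) ≤ 5·β^3, i.e. β^3 ≥ 13/(13+5) = 13/18.
Hence β ≥ (13/18)^(1/3) ≈ 0.897.

0.897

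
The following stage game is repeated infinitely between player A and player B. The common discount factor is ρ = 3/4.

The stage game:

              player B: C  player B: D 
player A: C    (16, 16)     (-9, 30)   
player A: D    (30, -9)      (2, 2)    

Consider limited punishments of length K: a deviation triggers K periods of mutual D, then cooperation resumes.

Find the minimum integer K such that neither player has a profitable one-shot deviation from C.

2

Need Σ_{k=1}^{K} ρ^k ≥ (30−16)/(16−2) = 1.0000 at ρ = 3/4.
At K = 1 the sum is 0.7500 < 1.0000; at K = 2 it is 1.3125 ≥ 1.0000.
So the minimum punishment length is K = 2.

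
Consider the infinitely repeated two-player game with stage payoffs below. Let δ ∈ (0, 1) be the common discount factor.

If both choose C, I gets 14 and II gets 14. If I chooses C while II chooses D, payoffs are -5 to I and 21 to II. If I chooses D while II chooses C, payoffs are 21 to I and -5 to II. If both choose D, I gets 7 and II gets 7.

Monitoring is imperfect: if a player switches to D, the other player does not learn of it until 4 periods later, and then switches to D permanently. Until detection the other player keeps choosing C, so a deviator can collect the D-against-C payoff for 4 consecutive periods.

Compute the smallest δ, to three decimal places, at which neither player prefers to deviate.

A deviator earns 21 for 4 periods, then 7 forever; cooperating earns 14 forever. Multiplying the IC by (1−δ):
14 ≥ 21(1−δ^4) + 7δ^4, so 14·δ^4 ≥ 7 and δ^4 ≥ 1/2.
δ ≥ (1/2)^(1/4) ≈ 0.841.

0.841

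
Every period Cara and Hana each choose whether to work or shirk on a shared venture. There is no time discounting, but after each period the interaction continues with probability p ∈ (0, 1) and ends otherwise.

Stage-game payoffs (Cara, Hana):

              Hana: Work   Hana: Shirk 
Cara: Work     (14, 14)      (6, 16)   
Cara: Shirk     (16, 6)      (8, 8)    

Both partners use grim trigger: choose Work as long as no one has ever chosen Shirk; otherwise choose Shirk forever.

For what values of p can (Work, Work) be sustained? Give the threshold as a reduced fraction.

1/4

With no time discounting, the continuation probability p plays the role of the discount factor.
Grim-trigger IC: 14/(1−p) ≥ 16 + 8p/(1−p) ⇒ p ≥ (16−14)/(16−8) = 1/4.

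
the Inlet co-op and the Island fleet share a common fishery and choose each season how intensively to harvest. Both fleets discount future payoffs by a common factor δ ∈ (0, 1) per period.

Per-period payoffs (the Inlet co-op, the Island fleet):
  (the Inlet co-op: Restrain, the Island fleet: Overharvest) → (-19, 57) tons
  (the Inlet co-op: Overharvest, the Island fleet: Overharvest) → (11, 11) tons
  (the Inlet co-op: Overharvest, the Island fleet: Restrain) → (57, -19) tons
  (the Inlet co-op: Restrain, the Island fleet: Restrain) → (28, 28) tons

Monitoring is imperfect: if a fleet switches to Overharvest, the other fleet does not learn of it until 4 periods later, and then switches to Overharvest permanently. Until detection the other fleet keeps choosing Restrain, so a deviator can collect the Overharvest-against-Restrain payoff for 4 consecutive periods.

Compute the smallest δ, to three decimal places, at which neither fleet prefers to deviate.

0.891

A deviator earns 57 for 4 periods, then 11 forever; cooperating earns 28 forever. Multiplying the IC by (1−δ):
28 ≥ 57(1−δ^4) + 11δ^4, so 46·δ^4 ≥ 29 and δ^4 ≥ 29/46.
δ ≥ (29/46)^(1/4) ≈ 0.891.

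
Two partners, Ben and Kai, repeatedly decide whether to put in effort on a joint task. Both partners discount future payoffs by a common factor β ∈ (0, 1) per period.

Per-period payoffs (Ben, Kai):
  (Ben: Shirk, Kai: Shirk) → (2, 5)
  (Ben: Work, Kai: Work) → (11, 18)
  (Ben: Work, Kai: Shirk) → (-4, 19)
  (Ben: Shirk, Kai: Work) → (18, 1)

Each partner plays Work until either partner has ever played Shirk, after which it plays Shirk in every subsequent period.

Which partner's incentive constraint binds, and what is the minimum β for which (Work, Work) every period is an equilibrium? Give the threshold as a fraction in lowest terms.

For Ben: deviation gain 18−11 = 7, per-period punishment loss 11−2 = 9. IC gives β ≥ 7/16.
For Kai: gain 1, loss 13 per period, so β ≥ 1/14.
The tighter constraint is Ben's, so cooperation needs β ≥ 7/16.

Ben; β ≥ 7/16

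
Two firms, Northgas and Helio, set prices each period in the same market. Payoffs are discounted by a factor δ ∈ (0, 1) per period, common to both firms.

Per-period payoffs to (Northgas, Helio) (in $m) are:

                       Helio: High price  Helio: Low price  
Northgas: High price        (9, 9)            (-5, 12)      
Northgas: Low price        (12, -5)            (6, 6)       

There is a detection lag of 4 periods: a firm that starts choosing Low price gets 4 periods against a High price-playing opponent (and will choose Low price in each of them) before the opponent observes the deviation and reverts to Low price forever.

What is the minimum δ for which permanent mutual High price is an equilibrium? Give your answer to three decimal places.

0.841

Deviating for the 4 undetected periods gains 12−9 = 3 per period over cooperation, then loses 9−6 = 3 per period forever once punishment starts.
Gain: 3(1 + δ + … + δ^3); loss: 3·δ^4/(1−δ).
No profitable deviation ⇔ 3(1−δ^4) ≤ 3·δ^4, i.e. δ^4 ≥ 3/(3+3) = 1/2.
Hence δ ≥ (1/2)^(1/4) ≈ 0.841.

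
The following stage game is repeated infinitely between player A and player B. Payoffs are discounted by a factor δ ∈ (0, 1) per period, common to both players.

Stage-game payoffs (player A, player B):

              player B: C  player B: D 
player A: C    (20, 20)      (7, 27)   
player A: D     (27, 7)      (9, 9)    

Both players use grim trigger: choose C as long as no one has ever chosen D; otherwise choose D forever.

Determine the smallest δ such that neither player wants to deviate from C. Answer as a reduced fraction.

7/18

20/(1−δ) ≥ 27 + 9δ/(1−δ)
20 ≥ 27 − 18δ
δ ≥ 7/18.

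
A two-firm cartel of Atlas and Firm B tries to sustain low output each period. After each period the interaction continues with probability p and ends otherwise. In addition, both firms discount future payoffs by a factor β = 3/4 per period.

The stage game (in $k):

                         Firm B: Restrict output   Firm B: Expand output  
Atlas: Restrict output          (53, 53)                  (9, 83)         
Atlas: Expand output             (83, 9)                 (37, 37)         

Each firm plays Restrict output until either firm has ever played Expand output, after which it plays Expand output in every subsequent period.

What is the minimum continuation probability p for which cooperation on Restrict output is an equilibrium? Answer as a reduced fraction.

20/23

With continuation probability p and discount β, the effective per-period discount factor is βp.
Grim-trigger IC: βp ≥ (83−53)/(83−37) = 15/23.
So p ≥ (15/23)/(3/4) = 20/23.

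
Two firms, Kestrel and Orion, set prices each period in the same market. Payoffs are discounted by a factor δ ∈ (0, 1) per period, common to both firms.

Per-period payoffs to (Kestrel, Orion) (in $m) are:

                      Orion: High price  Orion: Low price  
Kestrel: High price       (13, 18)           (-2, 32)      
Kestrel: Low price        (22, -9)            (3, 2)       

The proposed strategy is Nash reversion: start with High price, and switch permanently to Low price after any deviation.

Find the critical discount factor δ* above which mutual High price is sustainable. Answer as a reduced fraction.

9/19

Kestrel's threshold: (22−13)/(22−3) = 9/19.
Orion's threshold: (32−18)/(32−2) = 7/15.
9/19 > 7/15, so Kestrel binds and δ* = 9/19.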